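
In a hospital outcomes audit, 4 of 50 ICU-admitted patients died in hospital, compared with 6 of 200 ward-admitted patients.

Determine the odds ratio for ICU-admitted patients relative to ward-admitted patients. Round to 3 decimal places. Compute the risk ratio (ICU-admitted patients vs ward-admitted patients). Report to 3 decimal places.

odds, ICU-admitted patients = 4/46 = 0.08696
odds, ward-admitted patients = 6/194 = 0.03093
OR = 0.08696 / 0.03093 = 2.812
risk, ICU-admitted patients = 4/50 = 0.08000
risk, ward-admitted patients = 6/200 = 0.03000
RR = 0.08000 / 0.03000 = 2.667

OR = 2.812; RR = 2.667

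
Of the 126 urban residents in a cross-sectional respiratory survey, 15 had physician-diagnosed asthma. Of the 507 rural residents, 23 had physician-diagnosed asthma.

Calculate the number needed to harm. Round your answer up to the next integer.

NNH = 14

risk, urban residents = 15/126 = 0.119048
risk, rural residents = 23/507 = 0.045365
absolute risk difference = 0.073683
1 / 0.073683 = 13.572 → round up → 14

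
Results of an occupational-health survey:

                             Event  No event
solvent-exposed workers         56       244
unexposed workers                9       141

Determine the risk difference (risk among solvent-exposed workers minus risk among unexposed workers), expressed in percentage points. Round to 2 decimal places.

12.67

risk, solvent-exposed workers = 56/300 = 0.1867
risk, unexposed workers = 9/150 = 0.0600
risk difference = 0.1867 − 0.0600 = 0.1267 → 12.67 percentage points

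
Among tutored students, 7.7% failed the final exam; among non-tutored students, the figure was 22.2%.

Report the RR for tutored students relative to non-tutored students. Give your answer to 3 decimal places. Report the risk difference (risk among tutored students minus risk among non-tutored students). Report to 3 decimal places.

RR = 0.0770 / 0.2220 = 0.347
risk difference = 0.0770 − 0.2220 = -0.145

RR = 0.347; RD = -0.145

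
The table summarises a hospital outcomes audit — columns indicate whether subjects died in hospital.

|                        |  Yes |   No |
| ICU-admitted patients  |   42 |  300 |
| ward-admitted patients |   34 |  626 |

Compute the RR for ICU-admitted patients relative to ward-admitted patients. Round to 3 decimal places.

risk, ICU-admitted patients = 42/342 = 0.1228
risk, ward-admitted patients = 34/660 = 0.0515
RR = 0.1228 / 0.0515 = 2.384

2.384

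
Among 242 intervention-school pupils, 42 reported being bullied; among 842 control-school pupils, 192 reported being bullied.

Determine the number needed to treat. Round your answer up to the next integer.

NNT = 19

risk, intervention-school pupils = 42/242 = 0.173554
risk, control-school pupils = 192/842 = 0.228029
absolute risk difference = 0.054475
1 / 0.054475 = 18.357 → round up → 19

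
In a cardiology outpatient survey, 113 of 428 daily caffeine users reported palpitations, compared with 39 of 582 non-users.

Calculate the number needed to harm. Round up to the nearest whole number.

6

risk, daily caffeine users = 113/428 = 0.264019
risk, non-users = 39/582 = 0.067010
absolute risk difference = 0.197008
1 / 0.197008 = 5.076 → round up → 6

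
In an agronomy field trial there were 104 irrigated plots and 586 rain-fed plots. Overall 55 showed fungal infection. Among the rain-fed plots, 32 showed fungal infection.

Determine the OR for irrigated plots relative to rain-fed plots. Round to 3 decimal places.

irrigated plots with the outcome: 55 − 32 = 23
irrigated plots without the outcome: 104 − 23 = 81
rain-fed plots without the outcome: 586 − 32 = 554
OR = (23 × 554) / (81 × 32) = 12742/2592 ≈ 4.916

OR ≈ 4.916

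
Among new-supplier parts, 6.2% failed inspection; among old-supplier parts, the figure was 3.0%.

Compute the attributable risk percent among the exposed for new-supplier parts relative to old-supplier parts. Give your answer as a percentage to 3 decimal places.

AR% = (0.06200 − 0.03000) / 0.06200 = 0.5161 → 51.613%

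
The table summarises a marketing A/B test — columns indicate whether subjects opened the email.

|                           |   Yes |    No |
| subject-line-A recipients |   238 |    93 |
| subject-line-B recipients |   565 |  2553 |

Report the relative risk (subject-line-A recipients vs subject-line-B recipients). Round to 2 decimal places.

risk, subject-line-A recipients = 238/331 = 0.7190
risk, subject-line-B recipients = 565/3118 = 0.1812
RR = 0.7190 / 0.1812 = 3.97

RR: 3.97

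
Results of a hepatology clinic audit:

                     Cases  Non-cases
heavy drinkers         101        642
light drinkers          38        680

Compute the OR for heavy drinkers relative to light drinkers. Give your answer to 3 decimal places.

OR = (101 × 680) / (642 × 38) = 68680/24396 ≈ 2.815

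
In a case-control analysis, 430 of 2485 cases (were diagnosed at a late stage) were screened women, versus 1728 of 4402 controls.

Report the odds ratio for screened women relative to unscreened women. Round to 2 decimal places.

OR = (430 × 2674) / (1728 × 2055) = 1149820/3551040 ≈ 0.32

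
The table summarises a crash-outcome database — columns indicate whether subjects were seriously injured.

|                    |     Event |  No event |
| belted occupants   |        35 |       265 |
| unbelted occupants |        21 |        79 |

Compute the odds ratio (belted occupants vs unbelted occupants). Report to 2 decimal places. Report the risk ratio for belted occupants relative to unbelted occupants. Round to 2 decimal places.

OR = 0.50; RR = 0.56

OR = (35 × 79) / (265 × 21) = 2765/5565 ≈ 0.50
risk, belted occupants = 35/300 = 0.1167
risk, unbelted occupants = 21/100 = 0.2100
RR = 0.1167 / 0.2100 = 0.56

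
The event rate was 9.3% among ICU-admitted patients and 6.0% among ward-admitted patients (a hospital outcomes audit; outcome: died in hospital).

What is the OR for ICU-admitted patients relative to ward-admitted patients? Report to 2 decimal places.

OR: 1.61

odds, ICU-admitted patients = 0.0930/0.9070 = 0.1025
odds, ward-admitted patients = 0.0600/0.9400 = 0.0638
OR = 0.1025 / 0.0638 = 1.61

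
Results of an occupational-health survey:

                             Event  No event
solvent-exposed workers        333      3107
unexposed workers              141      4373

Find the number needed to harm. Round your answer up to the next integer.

risk, solvent-exposed workers = 333/3440 = 0.096802
risk, unexposed workers = 141/4514 = 0.031236
absolute risk difference = 0.065566
1 / 0.065566 = 15.252 → round up → 16

NNH: 16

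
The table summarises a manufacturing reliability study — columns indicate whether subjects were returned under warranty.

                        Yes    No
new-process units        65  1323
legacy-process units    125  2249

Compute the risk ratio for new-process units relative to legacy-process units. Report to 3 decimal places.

0.889

risk, new-process units = 65/1388 = 0.04683
risk, legacy-process units = 125/2374 = 0.05265
RR = 0.04683 / 0.05265 = 0.889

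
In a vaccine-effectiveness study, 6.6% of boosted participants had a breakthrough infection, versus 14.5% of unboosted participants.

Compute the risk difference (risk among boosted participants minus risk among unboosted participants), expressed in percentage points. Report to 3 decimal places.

risk difference = 0.0660 − 0.1450 = -0.0790 → -7.900 percentage points

RD ≈ -7.900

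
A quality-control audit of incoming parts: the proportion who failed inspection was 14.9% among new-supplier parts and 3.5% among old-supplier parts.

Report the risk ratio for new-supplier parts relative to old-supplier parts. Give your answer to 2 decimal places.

RR = 0.14900 / 0.03500 = 4.26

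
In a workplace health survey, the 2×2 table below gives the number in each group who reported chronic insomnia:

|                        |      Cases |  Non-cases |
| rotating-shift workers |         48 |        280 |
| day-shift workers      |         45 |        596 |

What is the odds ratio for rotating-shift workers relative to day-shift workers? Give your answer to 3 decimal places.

odds, rotating-shift workers = 48/280 = 0.1714
odds, day-shift workers = 45/596 = 0.0755
OR = 0.1714 / 0.0755 = 2.270

2.270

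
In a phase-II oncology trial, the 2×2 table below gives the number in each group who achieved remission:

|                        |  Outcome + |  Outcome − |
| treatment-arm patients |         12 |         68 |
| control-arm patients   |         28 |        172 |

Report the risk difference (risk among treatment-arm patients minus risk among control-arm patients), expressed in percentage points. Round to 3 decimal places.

risk, treatment-arm patients = 12/80 = 0.1500
risk, control-arm patients = 28/200 = 0.1400
risk difference = 0.1500 − 0.1400 = 0.0100 → 1.000 percentage points

RD: 1.000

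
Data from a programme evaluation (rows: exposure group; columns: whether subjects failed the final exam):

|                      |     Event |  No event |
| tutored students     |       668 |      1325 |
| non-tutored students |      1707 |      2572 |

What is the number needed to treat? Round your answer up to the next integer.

16

risk, tutored students = 668/1993 = 0.335173
risk, non-tutored students = 1707/4279 = 0.398925
absolute risk difference = 0.063752
1 / 0.063752 = 15.686 → round up → 16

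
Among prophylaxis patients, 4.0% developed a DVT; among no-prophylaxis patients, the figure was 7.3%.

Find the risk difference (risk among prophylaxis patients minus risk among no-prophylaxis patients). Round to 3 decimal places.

risk difference = 0.04000 − 0.07300 = -0.033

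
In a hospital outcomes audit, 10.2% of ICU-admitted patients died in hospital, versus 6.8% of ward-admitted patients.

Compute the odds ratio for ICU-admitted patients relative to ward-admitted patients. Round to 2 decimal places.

odds, ICU-admitted patients = 0.1020/0.8980 = 0.1136
odds, ward-admitted patients = 0.0680/0.9320 = 0.0730
OR = 0.1136 / 0.0730 = 1.56

OR = 1.56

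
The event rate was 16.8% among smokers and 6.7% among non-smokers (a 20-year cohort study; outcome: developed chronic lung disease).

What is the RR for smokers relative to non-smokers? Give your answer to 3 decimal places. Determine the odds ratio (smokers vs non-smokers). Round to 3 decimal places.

RR = 0.1680 / 0.0670 = 2.507
odds, smokers = 0.1680/0.8320 = 0.2019
odds, non-smokers = 0.0670/0.9330 = 0.0718
OR = 0.2019 / 0.0718 = 2.812

RR = 2.507; OR = 2.812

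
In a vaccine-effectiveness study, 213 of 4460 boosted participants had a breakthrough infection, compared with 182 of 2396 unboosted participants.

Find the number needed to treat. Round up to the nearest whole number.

risk, boosted participants = 213/4460 = 0.047758
risk, unboosted participants = 182/2396 = 0.075960
absolute risk difference = 0.028202
1 / 0.028202 = 35.458 → round up → 36

NNT: 36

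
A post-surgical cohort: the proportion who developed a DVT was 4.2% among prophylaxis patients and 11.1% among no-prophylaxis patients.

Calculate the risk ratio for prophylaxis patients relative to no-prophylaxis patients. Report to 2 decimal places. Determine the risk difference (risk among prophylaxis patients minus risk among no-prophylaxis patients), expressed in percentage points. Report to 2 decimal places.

RR = 0.04200 / 0.11100 = 0.38
risk difference = 0.04200 − 0.11100 = -0.06900 → -6.90 percentage points

RR = 0.38; RD = -6.90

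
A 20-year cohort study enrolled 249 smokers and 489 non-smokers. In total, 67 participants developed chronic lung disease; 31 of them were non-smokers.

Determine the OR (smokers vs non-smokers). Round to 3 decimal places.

smokers with the outcome: 67 − 31 = 36
smokers without the outcome: 249 − 36 = 213
non-smokers without the outcome: 489 − 31 = 458
OR = (36 × 458) / (213 × 31) = 16488/6603 ≈ 2.497

OR = 2.497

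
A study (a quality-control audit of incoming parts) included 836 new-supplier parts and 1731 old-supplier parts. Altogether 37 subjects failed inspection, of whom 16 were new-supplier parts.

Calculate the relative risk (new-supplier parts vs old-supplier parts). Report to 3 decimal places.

new-supplier parts without the outcome: 836 − 16 = 820
old-supplier parts with the outcome: 37 − 16 = 21
old-supplier parts without the outcome: 1731 − 21 = 1710
risk, new-supplier parts = 16/836 = 0.01914
risk, old-supplier parts = 21/1731 = 0.01213
RR = 0.01914 / 0.01213 = 1.578

1.578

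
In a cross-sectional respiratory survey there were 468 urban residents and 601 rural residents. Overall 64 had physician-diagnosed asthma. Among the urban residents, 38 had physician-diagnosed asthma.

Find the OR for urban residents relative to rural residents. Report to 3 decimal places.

urban residents without the outcome: 468 − 38 = 430
rural residents with the outcome: 64 − 38 = 26
rural residents without the outcome: 601 − 26 = 575
odds, urban residents = 38/430 = 0.08837
odds, rural residents = 26/575 = 0.04522
OR = 0.08837 / 0.04522 = 1.954

1.954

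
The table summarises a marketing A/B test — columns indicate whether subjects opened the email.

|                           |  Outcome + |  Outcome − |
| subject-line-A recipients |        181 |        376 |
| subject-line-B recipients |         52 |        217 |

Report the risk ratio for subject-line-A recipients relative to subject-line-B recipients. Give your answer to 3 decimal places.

risk, subject-line-A recipients = 181/557 = 0.3250
risk, subject-line-B recipients = 52/269 = 0.1933
RR = 0.3250 / 0.1933 = 1.681

1.681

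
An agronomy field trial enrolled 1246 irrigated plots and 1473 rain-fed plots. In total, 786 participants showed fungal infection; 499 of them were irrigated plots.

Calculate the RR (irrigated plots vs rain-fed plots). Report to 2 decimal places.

irrigated plots without the outcome: 1246 − 499 = 747
rain-fed plots with the outcome: 786 − 499 = 287
rain-fed plots without the outcome: 1473 − 287 = 1186
risk, irrigated plots = 499/1246 = 0.4005
risk, rain-fed plots = 287/1473 = 0.1948
RR = 0.4005 / 0.1948 = 2.06

RR: 2.06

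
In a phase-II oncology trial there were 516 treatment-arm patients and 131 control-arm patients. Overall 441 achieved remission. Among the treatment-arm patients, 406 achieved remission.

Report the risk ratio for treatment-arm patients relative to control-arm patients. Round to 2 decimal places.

RR = 2.94

treatment-arm patients without the outcome: 516 − 406 = 110
control-arm patients with the outcome: 441 − 406 = 35
control-arm patients without the outcome: 131 − 35 = 96
risk, treatment-arm patients = 406/516 = 0.7868
risk, control-arm patients = 35/131 = 0.2672
RR = 0.7868 / 0.2672 = 2.94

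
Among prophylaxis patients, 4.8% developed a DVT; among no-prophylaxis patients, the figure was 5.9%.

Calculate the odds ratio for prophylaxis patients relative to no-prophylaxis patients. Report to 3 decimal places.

0.804

odds, prophylaxis patients = 0.04800/0.95200 = 0.05042
odds, no-prophylaxis patients = 0.05900/0.94100 = 0.06270
OR = 0.05042 / 0.06270 = 0.804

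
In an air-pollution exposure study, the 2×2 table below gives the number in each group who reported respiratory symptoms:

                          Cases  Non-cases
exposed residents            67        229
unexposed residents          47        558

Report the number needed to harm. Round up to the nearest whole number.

risk, exposed residents = 67/296 = 0.226351
risk, unexposed residents = 47/605 = 0.077686
absolute risk difference = 0.148665
1 / 0.148665 = 6.727 → round up → 7

NNH ≈ 7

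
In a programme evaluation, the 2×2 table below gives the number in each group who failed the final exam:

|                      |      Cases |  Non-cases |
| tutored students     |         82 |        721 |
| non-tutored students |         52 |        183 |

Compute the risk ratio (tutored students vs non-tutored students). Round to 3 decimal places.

RR = 0.461

risk, tutored students = 82/803 = 0.1021
risk, non-tutored students = 52/235 = 0.2213
RR = 0.1021 / 0.2213 = 0.461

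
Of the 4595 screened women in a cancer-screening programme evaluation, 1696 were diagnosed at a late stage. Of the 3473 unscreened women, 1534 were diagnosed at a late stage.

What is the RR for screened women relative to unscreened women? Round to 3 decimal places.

risk, screened women = 1696/4595 = 0.3691
risk, unscreened women = 1534/3473 = 0.4417
RR = 0.3691 / 0.4417 = 0.836

0.836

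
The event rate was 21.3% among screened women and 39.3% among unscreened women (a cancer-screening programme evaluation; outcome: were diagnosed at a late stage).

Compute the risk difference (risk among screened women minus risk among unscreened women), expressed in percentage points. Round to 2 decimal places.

risk difference = 0.2130 − 0.3930 = -0.1800 → -18.00 percentage points

-18.00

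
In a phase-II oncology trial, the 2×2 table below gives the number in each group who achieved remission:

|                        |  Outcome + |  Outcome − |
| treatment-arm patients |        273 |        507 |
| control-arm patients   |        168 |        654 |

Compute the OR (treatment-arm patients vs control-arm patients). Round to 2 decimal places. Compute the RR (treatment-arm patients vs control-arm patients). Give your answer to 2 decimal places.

odds, treatment-arm patients = 273/507 = 0.5385
odds, control-arm patients = 168/654 = 0.2569
OR = 0.5385 / 0.2569 = 2.10
risk, treatment-arm patients = 273/780 = 0.3500
risk, control-arm patients = 168/822 = 0.2044
RR = 0.3500 / 0.2044 = 1.71

OR = 2.10; RR = 1.71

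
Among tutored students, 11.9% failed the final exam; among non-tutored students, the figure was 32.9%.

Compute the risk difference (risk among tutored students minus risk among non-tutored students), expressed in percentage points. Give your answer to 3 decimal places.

risk difference = 0.1190 − 0.3290 = -0.2100 → -21.000 percentage points

RD = -21.000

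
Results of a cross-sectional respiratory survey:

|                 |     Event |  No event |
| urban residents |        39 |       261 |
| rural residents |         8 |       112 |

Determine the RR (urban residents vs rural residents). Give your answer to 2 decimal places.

risk, urban residents = 39/300 = 0.1300
risk, rural residents = 8/120 = 0.0667
RR = 0.1300 / 0.0667 = 1.95

RR = 1.95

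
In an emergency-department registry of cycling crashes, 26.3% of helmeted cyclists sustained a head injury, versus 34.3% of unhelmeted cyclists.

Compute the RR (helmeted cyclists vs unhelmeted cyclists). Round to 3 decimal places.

RR = 0.2630 / 0.3430 = 0.767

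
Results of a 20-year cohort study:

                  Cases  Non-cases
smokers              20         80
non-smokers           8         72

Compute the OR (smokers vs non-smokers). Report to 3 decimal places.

OR = (20 × 72) / (80 × 8) = 1440/640 ≈ 2.250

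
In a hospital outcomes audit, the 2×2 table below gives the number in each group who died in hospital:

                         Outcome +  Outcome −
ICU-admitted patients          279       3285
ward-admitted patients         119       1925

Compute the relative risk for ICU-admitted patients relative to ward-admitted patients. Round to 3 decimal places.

risk, ICU-admitted patients = 279/3564 = 0.0783
risk, ward-admitted patients = 119/2044 = 0.0582
RR = 0.0783 / 0.0582 = 1.345

RR = 1.345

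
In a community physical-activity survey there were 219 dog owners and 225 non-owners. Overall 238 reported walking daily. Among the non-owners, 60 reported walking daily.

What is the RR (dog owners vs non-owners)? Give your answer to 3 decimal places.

RR ≈ 3.048

dog owners with the outcome: 238 − 60 = 178
dog owners without the outcome: 219 − 178 = 41
non-owners without the outcome: 225 − 60 = 165
risk, dog owners = 178/219 = 0.8128
risk, non-owners = 60/225 = 0.2667
RR = 0.8128 / 0.2667 = 3.048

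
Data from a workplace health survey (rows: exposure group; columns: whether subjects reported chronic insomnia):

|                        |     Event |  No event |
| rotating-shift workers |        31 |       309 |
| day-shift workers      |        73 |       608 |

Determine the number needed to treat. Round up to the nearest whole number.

63

risk, rotating-shift workers = 31/340 = 0.091176
risk, day-shift workers = 73/681 = 0.107195
absolute risk difference = 0.016019
1 / 0.016019 = 62.426 → round up → 63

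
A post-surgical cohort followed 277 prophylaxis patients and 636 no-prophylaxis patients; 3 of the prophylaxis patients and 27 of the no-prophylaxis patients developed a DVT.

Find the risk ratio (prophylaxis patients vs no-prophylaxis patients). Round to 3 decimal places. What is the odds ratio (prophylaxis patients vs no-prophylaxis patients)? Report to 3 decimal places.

RR = 0.255; OR = 0.247

risk, prophylaxis patients = 3/277 = 0.01083
risk, no-prophylaxis patients = 27/636 = 0.04245
RR = 0.01083 / 0.04245 = 0.255
OR = (3 × 609) / (274 × 27) = 1827/7398 ≈ 0.247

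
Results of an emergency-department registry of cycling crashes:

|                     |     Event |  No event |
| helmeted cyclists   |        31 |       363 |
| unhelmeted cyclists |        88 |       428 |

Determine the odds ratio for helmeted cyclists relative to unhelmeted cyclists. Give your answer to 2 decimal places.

0.42

odds, helmeted cyclists = 31/363 = 0.0854
odds, unhelmeted cyclists = 88/428 = 0.2056
OR = 0.0854 / 0.2056 = 0.42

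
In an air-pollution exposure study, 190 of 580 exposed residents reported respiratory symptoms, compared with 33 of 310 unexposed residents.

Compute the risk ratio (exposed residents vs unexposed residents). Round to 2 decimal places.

risk, exposed residents = 190/580 = 0.3276
risk, unexposed residents = 33/310 = 0.1065
RR = 0.3276 / 0.1065 = 3.08

RR = 3.08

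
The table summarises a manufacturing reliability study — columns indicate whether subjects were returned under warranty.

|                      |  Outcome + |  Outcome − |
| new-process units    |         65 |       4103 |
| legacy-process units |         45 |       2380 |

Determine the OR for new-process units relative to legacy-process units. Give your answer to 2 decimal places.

OR = (65 × 2380) / (4103 × 45) = 154700/184635 ≈ 0.84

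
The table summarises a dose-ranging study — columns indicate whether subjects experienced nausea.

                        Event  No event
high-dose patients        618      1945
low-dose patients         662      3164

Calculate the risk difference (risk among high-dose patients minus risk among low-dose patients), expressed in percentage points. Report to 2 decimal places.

RD: 6.81

risk, high-dose patients = 618/2563 = 0.2411
risk, low-dose patients = 662/3826 = 0.1730
risk difference = 0.2411 − 0.1730 = 0.0681 → 6.81 percentage points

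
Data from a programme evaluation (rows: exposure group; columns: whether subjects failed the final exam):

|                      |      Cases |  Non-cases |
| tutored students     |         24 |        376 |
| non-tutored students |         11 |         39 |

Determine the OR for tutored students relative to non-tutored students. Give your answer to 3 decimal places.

OR: 0.226

odds, tutored students = 24/376 = 0.0638
odds, non-tutored students = 11/39 = 0.2821
OR = 0.0638 / 0.2821 = 0.226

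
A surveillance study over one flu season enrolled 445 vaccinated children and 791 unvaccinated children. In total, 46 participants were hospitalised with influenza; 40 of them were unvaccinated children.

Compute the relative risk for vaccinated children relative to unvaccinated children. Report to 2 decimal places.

vaccinated children with the outcome: 46 − 40 = 6
vaccinated children without the outcome: 445 − 6 = 439
unvaccinated children without the outcome: 791 − 40 = 751
risk, vaccinated children = 6/445 = 0.01348
risk, unvaccinated children = 40/791 = 0.05057
RR = 0.01348 / 0.05057 = 0.27

0.27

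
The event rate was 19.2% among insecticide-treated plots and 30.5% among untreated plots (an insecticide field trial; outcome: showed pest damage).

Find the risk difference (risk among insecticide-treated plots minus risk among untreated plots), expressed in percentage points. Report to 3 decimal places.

RD = -11.300

risk difference = 0.1920 − 0.3050 = -0.1130 → -11.300 percentage points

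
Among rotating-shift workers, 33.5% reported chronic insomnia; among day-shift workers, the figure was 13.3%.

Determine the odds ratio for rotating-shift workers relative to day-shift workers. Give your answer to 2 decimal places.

odds, rotating-shift workers = 0.3350/0.6650 = 0.5038
odds, day-shift workers = 0.1330/0.8670 = 0.1534
OR = 0.5038 / 0.1534 = 3.28

OR = 3.28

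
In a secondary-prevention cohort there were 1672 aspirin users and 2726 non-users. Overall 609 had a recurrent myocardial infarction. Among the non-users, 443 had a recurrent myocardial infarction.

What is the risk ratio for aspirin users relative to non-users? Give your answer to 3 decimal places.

aspirin users with the outcome: 609 − 443 = 166
aspirin users without the outcome: 1672 − 166 = 1506
non-users without the outcome: 2726 − 443 = 2283
risk, aspirin users = 166/1672 = 0.0993
risk, non-users = 443/2726 = 0.1625
RR = 0.0993 / 0.1625 = 0.611

0.611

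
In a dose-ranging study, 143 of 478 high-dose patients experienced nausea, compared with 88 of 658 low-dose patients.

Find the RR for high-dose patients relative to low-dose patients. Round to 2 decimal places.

risk, high-dose patients = 143/478 = 0.2992
risk, low-dose patients = 88/658 = 0.1337
RR = 0.2992 / 0.1337 = 2.24

RR = 2.24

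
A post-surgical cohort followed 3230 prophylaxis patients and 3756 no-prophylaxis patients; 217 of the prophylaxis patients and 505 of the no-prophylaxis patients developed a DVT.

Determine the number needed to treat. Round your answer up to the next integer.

NNT: 15

risk, prophylaxis patients = 217/3230 = 0.067183
risk, no-prophylaxis patients = 505/3756 = 0.134452
absolute risk difference = 0.067269
1 / 0.067269 = 14.866 → round up → 15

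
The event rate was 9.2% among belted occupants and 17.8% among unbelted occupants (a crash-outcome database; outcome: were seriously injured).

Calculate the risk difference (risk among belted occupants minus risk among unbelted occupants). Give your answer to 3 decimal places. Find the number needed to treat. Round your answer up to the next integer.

RD = -0.086; NNT = 12

risk difference = 0.0920 − 0.1780 = -0.086
absolute risk difference = 0.086000
1 / 0.086000 = 11.628 → round up → 12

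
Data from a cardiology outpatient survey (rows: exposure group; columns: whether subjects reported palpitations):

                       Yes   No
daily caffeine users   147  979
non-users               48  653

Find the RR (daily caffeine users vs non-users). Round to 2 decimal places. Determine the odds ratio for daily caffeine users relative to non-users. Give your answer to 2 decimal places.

risk, daily caffeine users = 147/1126 = 0.1306
risk, non-users = 48/701 = 0.0685
RR = 0.1306 / 0.0685 = 1.91
OR = (147 × 653) / (979 × 48) = 95991/46992 ≈ 2.04

RR = 1.91; OR = 2.04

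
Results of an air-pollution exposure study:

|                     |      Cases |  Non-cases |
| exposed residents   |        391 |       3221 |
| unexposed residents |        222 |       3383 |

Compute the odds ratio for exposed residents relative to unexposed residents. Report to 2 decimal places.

OR = (391 × 3383) / (3221 × 222) = 1322753/715062 ≈ 1.85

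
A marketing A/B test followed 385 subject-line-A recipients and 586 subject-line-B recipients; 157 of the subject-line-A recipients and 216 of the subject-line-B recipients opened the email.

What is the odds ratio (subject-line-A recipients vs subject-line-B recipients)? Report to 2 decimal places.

OR = (157 × 370) / (228 × 216) = 58090/49248 ≈ 1.18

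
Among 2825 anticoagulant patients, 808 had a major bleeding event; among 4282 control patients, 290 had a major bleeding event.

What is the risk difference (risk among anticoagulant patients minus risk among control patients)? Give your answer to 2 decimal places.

risk, anticoagulant patients = 808/2825 = 0.2860
risk, control patients = 290/4282 = 0.0677
risk difference = 0.2860 − 0.0677 = 0.22

RD = 0.22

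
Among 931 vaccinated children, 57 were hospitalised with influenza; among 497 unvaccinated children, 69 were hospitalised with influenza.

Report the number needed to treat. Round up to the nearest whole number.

NNT: 13

risk, vaccinated children = 57/931 = 0.061224
risk, unvaccinated children = 69/497 = 0.138833
absolute risk difference = 0.077609
1 / 0.077609 = 12.885 → round up → 13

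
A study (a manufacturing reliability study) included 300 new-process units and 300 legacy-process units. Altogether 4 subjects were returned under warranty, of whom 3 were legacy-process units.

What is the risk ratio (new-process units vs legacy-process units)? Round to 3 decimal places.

new-process units with the outcome: 4 − 3 = 1
new-process units without the outcome: 300 − 1 = 299
legacy-process units without the outcome: 300 − 3 = 297
risk, new-process units = 1/300 = 0.00333
risk, legacy-process units = 3/300 = 0.01000
RR = 0.00333 / 0.01000 = 0.333

RR ≈ 0.333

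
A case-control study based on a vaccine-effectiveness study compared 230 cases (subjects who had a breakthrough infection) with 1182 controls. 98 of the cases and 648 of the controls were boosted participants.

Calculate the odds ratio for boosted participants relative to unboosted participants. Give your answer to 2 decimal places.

OR = 0.61

odds, boosted participants = 98/648 = 0.1512
odds, unboosted participants = 132/534 = 0.2472
OR = 0.1512 / 0.2472 = 0.61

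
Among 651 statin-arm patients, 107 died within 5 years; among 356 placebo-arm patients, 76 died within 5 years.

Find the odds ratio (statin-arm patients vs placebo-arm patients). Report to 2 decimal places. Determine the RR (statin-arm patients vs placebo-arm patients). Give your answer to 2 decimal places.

odds, statin-arm patients = 107/544 = 0.1967
odds, placebo-arm patients = 76/280 = 0.2714
OR = 0.1967 / 0.2714 = 0.72
risk, statin-arm patients = 107/651 = 0.1644
risk, placebo-arm patients = 76/356 = 0.2135
RR = 0.1644 / 0.2135 = 0.77

OR = 0.72; RR = 0.77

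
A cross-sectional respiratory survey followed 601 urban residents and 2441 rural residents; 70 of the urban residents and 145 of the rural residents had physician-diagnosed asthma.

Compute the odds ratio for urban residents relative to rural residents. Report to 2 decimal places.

2.09

odds, urban residents = 70/531 = 0.1318
odds, rural residents = 145/2296 = 0.0632
OR = 0.1318 / 0.0632 = 2.09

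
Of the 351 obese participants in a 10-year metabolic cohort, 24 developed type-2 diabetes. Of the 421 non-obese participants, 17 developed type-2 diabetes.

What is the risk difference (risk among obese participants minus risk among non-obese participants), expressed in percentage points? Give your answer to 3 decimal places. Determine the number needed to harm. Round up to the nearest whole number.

risk, obese participants = 24/351 = 0.06838
risk, non-obese participants = 17/421 = 0.04038
risk difference = 0.06838 − 0.04038 = 0.02800 → 2.800 percentage points
absolute risk difference = 0.027996
1 / 0.027996 = 35.719 → round up → 36

RD = 2.800; NNH = 36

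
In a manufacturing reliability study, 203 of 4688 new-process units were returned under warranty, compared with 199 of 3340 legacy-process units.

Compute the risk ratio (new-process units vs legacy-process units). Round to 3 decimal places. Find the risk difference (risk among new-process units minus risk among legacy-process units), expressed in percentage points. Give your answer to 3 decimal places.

risk, new-process units = 203/4688 = 0.04330
risk, legacy-process units = 199/3340 = 0.05958
RR = 0.04330 / 0.05958 = 0.727
risk difference = 0.04330 − 0.05958 = -0.01628 → -1.628 percentage points

RR = 0.727; RD = -1.628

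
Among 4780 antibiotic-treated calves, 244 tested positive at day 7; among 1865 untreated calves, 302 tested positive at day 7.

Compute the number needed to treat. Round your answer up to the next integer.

NNT ≈ 10

risk, antibiotic-treated calves = 244/4780 = 0.051046
risk, untreated calves = 302/1865 = 0.161930
absolute risk difference = 0.110884
1 / 0.110884 = 9.018 → round up → 10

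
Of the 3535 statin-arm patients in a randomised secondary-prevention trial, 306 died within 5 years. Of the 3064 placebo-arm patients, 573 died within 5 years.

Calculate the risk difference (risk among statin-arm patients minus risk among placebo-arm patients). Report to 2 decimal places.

risk, statin-arm patients = 306/3535 = 0.0866
risk, placebo-arm patients = 573/3064 = 0.1870
risk difference = 0.0866 − 0.1870 = -0.10

RD: -0.10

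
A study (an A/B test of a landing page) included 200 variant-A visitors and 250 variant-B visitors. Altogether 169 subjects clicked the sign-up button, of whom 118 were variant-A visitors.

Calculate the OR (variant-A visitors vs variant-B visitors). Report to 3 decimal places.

5.615

variant-A visitors without the outcome: 200 − 118 = 82
variant-B visitors with the outcome: 169 − 118 = 51
variant-B visitors without the outcome: 250 − 51 = 199
odds, variant-A visitors = 118/82 = 1.4390
odds, variant-B visitors = 51/199 = 0.2563
OR = 1.4390 / 0.2563 = 5.615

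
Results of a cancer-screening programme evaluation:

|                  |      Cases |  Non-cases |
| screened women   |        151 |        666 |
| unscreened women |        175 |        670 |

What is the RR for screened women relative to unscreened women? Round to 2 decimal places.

0.89

risk, screened women = 151/817 = 0.1848
risk, unscreened women = 175/845 = 0.2071
RR = 0.1848 / 0.2071 = 0.89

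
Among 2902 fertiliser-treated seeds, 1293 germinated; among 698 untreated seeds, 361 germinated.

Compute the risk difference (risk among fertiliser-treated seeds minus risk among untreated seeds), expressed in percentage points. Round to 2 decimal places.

risk, fertiliser-treated seeds = 1293/2902 = 0.4456
risk, untreated seeds = 361/698 = 0.5172
risk difference = 0.4456 − 0.5172 = -0.0716 → -7.16 percentage points

-7.16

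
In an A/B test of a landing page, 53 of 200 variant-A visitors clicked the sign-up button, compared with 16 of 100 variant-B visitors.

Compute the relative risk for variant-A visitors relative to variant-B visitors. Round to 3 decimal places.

1.656

risk, variant-A visitors = 53/200 = 0.2650
risk, variant-B visitors = 16/100 = 0.1600
RR = 0.2650 / 0.1600 = 1.656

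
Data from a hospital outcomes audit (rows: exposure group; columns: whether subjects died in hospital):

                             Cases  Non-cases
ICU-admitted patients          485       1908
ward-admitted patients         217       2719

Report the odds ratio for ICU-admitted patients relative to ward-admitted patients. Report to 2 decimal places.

OR = (485 × 2719) / (1908 × 217) = 1318715/414036 ≈ 3.19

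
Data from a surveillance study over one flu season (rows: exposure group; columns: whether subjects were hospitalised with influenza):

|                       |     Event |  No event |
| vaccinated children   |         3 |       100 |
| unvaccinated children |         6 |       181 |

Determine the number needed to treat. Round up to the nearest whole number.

NNT = 338

risk, vaccinated children = 3/103 = 0.029126
risk, unvaccinated children = 6/187 = 0.032086
absolute risk difference = 0.002959
1 / 0.002959 = 337.952 → round up → 338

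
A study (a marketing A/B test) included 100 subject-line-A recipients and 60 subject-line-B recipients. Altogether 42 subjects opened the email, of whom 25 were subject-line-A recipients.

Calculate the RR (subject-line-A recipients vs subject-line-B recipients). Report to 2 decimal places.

0.88

subject-line-A recipients without the outcome: 100 − 25 = 75
subject-line-B recipients with the outcome: 42 − 25 = 17
subject-line-B recipients without the outcome: 60 − 17 = 43
risk, subject-line-A recipients = 25/100 = 0.2500
risk, subject-line-B recipients = 17/60 = 0.2833
RR = 0.2500 / 0.2833 = 0.88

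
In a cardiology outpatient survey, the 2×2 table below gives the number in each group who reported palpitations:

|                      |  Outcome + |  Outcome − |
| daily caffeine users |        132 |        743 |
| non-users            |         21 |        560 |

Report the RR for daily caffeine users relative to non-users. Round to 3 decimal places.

risk, daily caffeine users = 132/875 = 0.15086
risk, non-users = 21/581 = 0.03614
RR = 0.15086 / 0.03614 = 4.174

RR: 4.174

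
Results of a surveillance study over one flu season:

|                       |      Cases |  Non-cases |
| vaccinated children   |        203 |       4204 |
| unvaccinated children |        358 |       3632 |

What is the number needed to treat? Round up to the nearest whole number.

23

risk, vaccinated children = 203/4407 = 0.046063
risk, unvaccinated children = 358/3990 = 0.089724
absolute risk difference = 0.043661
1 / 0.043661 = 22.904 → round up → 23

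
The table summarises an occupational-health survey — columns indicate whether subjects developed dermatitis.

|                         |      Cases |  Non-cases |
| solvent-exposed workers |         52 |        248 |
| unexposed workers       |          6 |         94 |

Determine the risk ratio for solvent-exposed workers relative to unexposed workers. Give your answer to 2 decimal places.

risk, solvent-exposed workers = 52/300 = 0.1733
risk, unexposed workers = 6/100 = 0.0600
RR = 0.1733 / 0.0600 = 2.89

2.89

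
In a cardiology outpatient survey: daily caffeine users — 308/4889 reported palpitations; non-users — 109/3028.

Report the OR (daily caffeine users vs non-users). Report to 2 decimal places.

OR = (308 × 2919) / (4581 × 109) = 899052/499329 ≈ 1.80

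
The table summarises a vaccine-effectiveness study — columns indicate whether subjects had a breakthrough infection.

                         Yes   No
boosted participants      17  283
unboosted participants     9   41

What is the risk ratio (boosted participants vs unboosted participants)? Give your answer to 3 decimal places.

risk, boosted participants = 17/300 = 0.0567
risk, unboosted participants = 9/50 = 0.1800
RR = 0.0567 / 0.1800 = 0.315

RR = 0.315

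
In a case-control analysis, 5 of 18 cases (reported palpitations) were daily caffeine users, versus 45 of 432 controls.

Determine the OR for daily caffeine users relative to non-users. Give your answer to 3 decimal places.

odds, daily caffeine users = 5/45 = 0.11111
odds, non-users = 13/387 = 0.03359
OR = 0.11111 / 0.03359 = 3.308

OR: 3.308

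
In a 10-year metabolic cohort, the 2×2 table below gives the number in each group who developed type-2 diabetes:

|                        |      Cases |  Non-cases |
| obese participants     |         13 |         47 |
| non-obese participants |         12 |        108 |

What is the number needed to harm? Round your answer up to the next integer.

risk, obese participants = 13/60 = 0.216667
risk, non-obese participants = 12/120 = 0.100000
absolute risk difference = 0.116667
1 / 0.116667 = 8.571 → round up → 9

NNH ≈ 9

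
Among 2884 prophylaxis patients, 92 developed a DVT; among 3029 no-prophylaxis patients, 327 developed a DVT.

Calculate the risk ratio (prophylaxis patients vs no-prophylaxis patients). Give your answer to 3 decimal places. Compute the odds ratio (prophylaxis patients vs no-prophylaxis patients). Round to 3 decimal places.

RR = 0.295; OR = 0.272

risk, prophylaxis patients = 92/2884 = 0.03190
risk, no-prophylaxis patients = 327/3029 = 0.10796
RR = 0.03190 / 0.10796 = 0.295
odds, prophylaxis patients = 92/2792 = 0.03295
odds, no-prophylaxis patients = 327/2702 = 0.12102
OR = 0.03295 / 0.12102 = 0.272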